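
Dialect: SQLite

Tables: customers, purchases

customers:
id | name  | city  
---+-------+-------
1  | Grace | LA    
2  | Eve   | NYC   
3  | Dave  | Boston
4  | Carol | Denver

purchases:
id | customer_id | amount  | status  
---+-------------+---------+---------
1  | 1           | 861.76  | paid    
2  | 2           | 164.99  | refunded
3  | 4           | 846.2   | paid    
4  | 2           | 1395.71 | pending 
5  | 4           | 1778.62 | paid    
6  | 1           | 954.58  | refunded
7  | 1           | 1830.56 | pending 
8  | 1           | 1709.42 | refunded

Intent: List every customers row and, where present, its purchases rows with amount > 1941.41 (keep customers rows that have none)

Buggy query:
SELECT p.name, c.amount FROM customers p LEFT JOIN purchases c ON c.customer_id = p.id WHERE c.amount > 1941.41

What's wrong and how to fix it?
Bug: Filtering c.amount in WHERE discards the NULL rows produced by LEFT JOIN, turning it into an inner join

Fix: Put 'c.amount > 1941.41' in the JOIN's ON clause instead of WHERE

Corrected query:
SELECT p.name, c.amount FROM customers p LEFT JOIN purchases c ON c.customer_id = p.id AND c.amount > 1941.41

Result:
name  | amount
------+-------
Grace | NULL  
Eve   | NULL  
Dave  | NULL  
Carol | NULL  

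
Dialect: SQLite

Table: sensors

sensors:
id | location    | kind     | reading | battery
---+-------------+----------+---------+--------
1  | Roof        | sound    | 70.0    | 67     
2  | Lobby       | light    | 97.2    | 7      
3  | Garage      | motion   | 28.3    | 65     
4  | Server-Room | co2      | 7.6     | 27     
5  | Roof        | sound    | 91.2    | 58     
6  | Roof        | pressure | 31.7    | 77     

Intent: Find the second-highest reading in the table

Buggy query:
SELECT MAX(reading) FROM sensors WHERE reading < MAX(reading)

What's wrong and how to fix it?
Bug: The inner MAX is an aggregate inside WHERE, which is not allowed

Fix: Compute the overall MAX in a subquery, then take MAX of rows below it

Corrected query:
SELECT MAX(reading) FROM sensors WHERE reading < (SELECT MAX(reading) FROM sensors)

Result:
MAX(reading)
------------
91.2        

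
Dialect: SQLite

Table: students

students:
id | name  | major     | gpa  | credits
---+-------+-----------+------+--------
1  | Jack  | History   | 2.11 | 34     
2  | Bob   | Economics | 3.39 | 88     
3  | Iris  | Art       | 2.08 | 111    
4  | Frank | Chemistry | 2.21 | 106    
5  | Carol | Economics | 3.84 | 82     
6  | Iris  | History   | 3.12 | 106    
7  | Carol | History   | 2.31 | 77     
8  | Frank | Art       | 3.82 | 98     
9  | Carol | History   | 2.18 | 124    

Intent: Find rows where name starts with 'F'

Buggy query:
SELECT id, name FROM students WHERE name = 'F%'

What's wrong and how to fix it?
Bug: '=' compares the literal string including the % character; pattern matching needs LIKE

Fix: Replace '=' with LIKE so 'F%' is treated as a pattern

Corrected query:
SELECT id, name FROM students WHERE name LIKE 'F%'

Result:
id | name 
---+------
4  | Frank
8  | Frank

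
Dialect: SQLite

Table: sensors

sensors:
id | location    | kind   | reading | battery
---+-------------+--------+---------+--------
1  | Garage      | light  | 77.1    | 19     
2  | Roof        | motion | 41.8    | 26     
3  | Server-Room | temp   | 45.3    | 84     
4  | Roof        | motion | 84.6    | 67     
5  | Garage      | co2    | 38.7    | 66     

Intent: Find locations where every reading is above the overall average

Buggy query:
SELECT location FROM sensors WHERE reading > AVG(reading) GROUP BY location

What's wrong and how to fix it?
Bug: AVG() is an aggregate; it can't sit directly in WHERE

Fix: Use a subquery for AVG and a HAVING MIN(...) filter so the condition holds for every row in the group

Corrected query:
SELECT location FROM sensors GROUP BY location HAVING MIN(reading) > (SELECT AVG(reading) FROM sensors)

Result:
(no rows)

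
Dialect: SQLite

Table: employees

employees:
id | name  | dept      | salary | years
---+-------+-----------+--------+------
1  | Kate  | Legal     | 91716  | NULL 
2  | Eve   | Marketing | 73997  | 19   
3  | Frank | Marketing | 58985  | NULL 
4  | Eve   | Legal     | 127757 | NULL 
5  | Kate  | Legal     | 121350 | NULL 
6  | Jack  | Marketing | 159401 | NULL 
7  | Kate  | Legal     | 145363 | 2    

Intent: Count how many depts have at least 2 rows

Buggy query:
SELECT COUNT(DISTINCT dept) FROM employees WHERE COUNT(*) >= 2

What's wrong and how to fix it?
Bug: COUNT(*) cannot appear in WHERE; the per-group count doesn't exist yet

Fix: Use a subquery that GROUPs and filters with HAVING, then count its rows

Corrected query:
SELECT COUNT(*) FROM (SELECT dept FROM employees GROUP BY dept HAVING COUNT(*) >= 2)

Result:
COUNT(*)
--------
2       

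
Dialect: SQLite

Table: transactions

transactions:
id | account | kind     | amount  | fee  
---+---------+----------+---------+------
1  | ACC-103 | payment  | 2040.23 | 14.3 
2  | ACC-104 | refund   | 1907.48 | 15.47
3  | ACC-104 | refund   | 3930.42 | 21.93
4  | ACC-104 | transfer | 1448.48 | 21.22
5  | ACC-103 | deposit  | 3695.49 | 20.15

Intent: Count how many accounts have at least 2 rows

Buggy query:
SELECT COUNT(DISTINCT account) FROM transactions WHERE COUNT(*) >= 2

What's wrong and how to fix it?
Bug: COUNT(*) cannot appear in WHERE; the per-group count doesn't exist yet

Fix: Group first with HAVING COUNT(*) >= 2, then COUNT the resulting groups

Corrected query:
SELECT COUNT(*) FROM (SELECT account FROM transactions GROUP BY account HAVING COUNT(*) >= 2)

Result:
COUNT(*)
--------
2       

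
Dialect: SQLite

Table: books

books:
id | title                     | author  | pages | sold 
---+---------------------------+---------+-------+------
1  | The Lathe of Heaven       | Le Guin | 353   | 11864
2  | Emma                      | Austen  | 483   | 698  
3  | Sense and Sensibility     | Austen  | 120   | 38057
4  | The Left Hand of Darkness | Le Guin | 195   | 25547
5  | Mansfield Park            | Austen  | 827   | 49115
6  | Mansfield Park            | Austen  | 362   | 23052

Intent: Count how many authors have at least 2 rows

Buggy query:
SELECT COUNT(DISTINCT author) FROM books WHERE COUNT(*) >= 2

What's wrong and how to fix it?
Bug: COUNT(*) cannot appear in WHERE; the per-group count doesn't exist yet

Fix: Use a subquery that GROUPs and filters with HAVING, then count its rows

Corrected query:
SELECT COUNT(*) FROM (SELECT author FROM books GROUP BY author HAVING COUNT(*) >= 2)

Result:
COUNT(*)
--------
2       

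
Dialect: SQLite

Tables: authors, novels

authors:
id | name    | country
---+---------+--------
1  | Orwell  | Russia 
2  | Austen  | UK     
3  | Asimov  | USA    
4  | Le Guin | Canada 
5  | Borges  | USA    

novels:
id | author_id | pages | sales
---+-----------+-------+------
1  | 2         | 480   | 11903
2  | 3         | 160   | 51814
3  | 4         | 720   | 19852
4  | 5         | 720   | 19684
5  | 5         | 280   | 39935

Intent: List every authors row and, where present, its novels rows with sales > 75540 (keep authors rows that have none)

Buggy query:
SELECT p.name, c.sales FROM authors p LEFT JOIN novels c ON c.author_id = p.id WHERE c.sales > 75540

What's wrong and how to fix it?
Bug: A WHERE condition on the right-hand table after LEFT JOIN drops unmatched parents

Fix: Put 'c.sales > 75540' in the JOIN's ON clause instead of WHERE

Corrected query:
SELECT p.name, c.sales FROM authors p LEFT JOIN novels c ON c.author_id = p.id AND c.sales > 75540

Result:
name    | sales
--------+------
Orwell  | NULL 
Austen  | NULL 
Asimov  | NULL 
Le Guin | NULL 
Borges  | NULL 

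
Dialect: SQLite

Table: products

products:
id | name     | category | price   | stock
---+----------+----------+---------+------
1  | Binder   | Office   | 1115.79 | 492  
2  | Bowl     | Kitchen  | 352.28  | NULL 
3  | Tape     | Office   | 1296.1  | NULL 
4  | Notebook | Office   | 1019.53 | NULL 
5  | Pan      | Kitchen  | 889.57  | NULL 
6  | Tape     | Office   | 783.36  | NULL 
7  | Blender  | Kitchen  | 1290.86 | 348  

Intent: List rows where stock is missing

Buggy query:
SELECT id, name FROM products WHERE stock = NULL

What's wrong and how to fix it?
Bug: Comparing to NULL with '=' never matches; NULL = NULL is unknown, not true

Fix: Replace '= NULL' with 'IS NULL'

Corrected query:
SELECT id, name FROM products WHERE stock IS NULL

Result:
id | name    
---+---------
2  | Bowl    
3  | Tape    
4  | Notebook
5  | Pan     
6  | Tape    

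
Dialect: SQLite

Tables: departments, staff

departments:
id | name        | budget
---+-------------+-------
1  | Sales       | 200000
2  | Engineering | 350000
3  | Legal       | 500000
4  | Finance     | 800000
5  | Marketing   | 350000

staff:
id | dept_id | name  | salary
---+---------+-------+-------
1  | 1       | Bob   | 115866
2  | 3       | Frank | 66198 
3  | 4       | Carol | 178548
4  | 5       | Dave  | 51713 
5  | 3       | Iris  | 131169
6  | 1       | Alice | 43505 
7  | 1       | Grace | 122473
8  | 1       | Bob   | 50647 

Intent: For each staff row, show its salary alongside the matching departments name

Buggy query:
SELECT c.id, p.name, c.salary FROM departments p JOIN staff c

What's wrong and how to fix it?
Bug: JOIN with no ON clause produces a cartesian product; every staff row pairs with every departments row

Fix: Specify the join condition linking the foreign key to the parent id

Corrected query:
SELECT c.id, p.name, c.salary FROM departments p JOIN staff c ON c.dept_id = p.id

Result:
id | name      | salary
---+-----------+-------
1  | Sales     | 115866
2  | Legal     | 66198 
3  | Finance   | 178548
4  | Marketing | 51713 
5  | Legal     | 131169
6  | Sales     | 43505 
7  | Sales     | 122473
8  | Sales     | 50647 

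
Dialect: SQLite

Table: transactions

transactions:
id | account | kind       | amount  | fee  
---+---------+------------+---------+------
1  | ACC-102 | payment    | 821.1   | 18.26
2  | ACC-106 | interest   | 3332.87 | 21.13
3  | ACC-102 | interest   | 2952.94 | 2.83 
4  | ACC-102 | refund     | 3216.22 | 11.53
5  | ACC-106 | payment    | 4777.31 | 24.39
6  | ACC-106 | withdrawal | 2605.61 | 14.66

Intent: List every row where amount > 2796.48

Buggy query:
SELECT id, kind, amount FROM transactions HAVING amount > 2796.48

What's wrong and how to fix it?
Bug: HAVING filters the output of aggregation, but this query has no GROUP BY and no aggregate functions, so SQLite rejects it (HAVING clause on a non-aggregate query); the condition here is per row

Fix: Use WHERE for row-level filtering

Corrected query:
SELECT id, kind, amount FROM transactions WHERE amount > 2796.48

Result:
id | kind     | amount 
---+----------+--------
2  | interest | 3332.87
3  | interest | 2952.94
4  | refund   | 3216.22
5  | payment  | 4777.31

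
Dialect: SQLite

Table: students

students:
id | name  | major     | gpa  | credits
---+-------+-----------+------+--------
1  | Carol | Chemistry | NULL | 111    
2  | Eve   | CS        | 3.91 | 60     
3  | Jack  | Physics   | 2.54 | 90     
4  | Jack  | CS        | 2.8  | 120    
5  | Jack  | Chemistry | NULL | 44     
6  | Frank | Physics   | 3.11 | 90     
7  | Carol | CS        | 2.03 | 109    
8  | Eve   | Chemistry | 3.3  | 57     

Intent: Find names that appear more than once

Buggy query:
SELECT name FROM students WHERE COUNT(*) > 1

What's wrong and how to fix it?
Bug: WHERE can't reference COUNT(*); aggregates are computed after WHERE

Fix: Group first, then use HAVING for the count condition

Corrected query:
SELECT name FROM students GROUP BY name HAVING COUNT(*) > 1

Result:
name 
-----
Carol
Eve  
Jack 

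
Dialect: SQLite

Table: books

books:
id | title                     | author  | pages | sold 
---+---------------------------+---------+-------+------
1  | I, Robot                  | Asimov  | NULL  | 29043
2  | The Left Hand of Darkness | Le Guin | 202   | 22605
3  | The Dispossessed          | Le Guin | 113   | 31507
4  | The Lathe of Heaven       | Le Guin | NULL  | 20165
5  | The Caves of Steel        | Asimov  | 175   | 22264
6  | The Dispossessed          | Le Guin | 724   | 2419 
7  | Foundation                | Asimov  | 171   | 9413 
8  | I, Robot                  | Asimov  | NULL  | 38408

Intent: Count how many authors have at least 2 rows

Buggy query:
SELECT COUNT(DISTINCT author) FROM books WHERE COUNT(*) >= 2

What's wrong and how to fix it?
Bug: COUNT(*) cannot appear in WHERE; the per-group count doesn't exist yet

Fix: Group first with HAVING COUNT(*) >= 2, then COUNT the resulting groups

Corrected query:
SELECT COUNT(*) FROM (SELECT author FROM books GROUP BY author HAVING COUNT(*) >= 2)

Result:
COUNT(*)
--------
2       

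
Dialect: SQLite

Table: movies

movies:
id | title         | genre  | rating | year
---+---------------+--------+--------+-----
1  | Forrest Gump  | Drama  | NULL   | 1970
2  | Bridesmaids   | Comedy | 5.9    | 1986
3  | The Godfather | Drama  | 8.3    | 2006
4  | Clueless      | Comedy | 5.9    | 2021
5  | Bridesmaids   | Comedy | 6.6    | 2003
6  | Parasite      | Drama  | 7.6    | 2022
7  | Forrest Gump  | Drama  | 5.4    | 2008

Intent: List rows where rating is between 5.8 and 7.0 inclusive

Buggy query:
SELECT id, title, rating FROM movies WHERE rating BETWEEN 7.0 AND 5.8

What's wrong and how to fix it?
Bug: BETWEEN expects the lower bound first; with 7.0 AND 5.8 the range is empty

Fix: Swap the bounds so the smaller value comes first

Corrected query:
SELECT id, title, rating FROM movies WHERE rating BETWEEN 5.8 AND 7.0

Result:
id | title       | rating
---+-------------+-------
2  | Bridesmaids | 5.9   
4  | Clueless    | 5.9   
5  | Bridesmaids | 6.6   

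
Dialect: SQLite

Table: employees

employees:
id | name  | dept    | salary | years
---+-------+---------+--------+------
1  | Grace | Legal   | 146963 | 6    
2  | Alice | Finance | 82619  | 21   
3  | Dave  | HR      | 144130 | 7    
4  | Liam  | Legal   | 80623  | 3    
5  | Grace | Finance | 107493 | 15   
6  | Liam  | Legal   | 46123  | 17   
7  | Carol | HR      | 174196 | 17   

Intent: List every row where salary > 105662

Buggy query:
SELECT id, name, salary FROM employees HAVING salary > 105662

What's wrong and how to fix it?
Bug: HAVING filters the output of aggregation, but this query has no GROUP BY and no aggregate functions, so SQLite rejects it (HAVING clause on a non-aggregate query); the condition here is per row

Fix: Use WHERE for row-level filtering

Corrected query:
SELECT id, name, salary FROM employees WHERE salary > 105662

Result:
id | name  | salary
---+-------+-------
1  | Grace | 146963
3  | Dave  | 144130
5  | Grace | 107493
7  | Carol | 174196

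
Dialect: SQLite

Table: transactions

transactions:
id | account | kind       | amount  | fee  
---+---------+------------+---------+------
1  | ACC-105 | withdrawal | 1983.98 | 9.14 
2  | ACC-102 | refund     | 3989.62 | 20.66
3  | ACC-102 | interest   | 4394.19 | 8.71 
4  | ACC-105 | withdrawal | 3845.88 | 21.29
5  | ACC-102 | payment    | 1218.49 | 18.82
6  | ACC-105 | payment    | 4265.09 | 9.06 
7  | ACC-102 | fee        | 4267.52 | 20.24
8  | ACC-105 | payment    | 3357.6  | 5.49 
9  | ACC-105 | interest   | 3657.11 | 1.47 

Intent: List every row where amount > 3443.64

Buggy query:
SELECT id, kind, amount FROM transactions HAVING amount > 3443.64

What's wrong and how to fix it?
Bug: This is a non-aggregate query (no GROUP BY, no aggregates), so in SQLite the HAVING clause is invalid here; a row-level condition belongs in WHERE

Fix: Use WHERE for row-level filtering

Corrected query:
SELECT id, kind, amount FROM transactions WHERE amount > 3443.64

Result:
id | kind       | amount 
---+------------+--------
2  | refund     | 3989.62
3  | interest   | 4394.19
4  | withdrawal | 3845.88
6  | payment    | 4265.09
7  | fee        | 4267.52
9  | interest   | 3657.11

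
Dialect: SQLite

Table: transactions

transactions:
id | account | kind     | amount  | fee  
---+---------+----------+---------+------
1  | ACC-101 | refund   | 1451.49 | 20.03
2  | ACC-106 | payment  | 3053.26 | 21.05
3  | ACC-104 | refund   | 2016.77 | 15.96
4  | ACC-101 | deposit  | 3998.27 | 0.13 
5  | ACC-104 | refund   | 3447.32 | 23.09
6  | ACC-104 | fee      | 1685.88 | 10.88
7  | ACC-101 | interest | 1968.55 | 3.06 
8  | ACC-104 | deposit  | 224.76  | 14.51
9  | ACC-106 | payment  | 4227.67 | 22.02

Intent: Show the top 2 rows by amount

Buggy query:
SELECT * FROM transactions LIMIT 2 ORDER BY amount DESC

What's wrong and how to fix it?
Bug: LIMIT must come after ORDER BY

Fix: Sort with ORDER BY, then apply LIMIT

Corrected query:
SELECT * FROM transactions ORDER BY amount DESC LIMIT 2

Result:
id | account | kind    | amount  | fee  
---+---------+---------+---------+------
9  | ACC-106 | payment | 4227.67 | 22.02
4  | ACC-101 | deposit | 3998.27 | 0.13 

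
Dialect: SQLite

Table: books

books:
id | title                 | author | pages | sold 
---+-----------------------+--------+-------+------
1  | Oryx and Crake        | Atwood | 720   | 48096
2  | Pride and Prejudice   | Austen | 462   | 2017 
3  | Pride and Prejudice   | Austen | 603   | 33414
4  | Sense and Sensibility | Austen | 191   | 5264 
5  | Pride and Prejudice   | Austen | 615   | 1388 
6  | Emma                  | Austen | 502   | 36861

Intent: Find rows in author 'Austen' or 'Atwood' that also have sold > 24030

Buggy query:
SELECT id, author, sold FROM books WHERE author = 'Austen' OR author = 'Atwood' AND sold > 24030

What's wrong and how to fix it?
Bug: Without parentheses, AND is evaluated before OR, so the sold filter only applies to the 'Atwood' branch

Fix: Add parentheses around the OR so the AND applies to both alternatives

Corrected query:
SELECT id, author, sold FROM books WHERE (author = 'Austen' OR author = 'Atwood') AND sold > 24030

Result:
id | author | sold 
---+--------+------
1  | Atwood | 48096
3  | Austen | 33414
6  | Austen | 36861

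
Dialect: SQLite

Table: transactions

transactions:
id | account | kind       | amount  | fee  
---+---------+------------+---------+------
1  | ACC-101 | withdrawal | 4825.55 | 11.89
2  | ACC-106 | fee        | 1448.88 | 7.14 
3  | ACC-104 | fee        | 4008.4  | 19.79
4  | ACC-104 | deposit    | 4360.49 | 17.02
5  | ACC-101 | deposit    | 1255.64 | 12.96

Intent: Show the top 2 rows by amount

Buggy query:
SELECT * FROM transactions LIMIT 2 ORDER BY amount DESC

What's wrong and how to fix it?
Bug: ORDER BY cannot follow LIMIT; LIMIT is the final clause

Fix: Swap the clauses: ORDER BY first, then LIMIT

Corrected query:
SELECT * FROM transactions ORDER BY amount DESC LIMIT 2

Result:
id | account | kind       | amount  | fee  
---+---------+------------+---------+------
1  | ACC-101 | withdrawal | 4825.55 | 11.89
4  | ACC-104 | deposit    | 4360.49 | 17.02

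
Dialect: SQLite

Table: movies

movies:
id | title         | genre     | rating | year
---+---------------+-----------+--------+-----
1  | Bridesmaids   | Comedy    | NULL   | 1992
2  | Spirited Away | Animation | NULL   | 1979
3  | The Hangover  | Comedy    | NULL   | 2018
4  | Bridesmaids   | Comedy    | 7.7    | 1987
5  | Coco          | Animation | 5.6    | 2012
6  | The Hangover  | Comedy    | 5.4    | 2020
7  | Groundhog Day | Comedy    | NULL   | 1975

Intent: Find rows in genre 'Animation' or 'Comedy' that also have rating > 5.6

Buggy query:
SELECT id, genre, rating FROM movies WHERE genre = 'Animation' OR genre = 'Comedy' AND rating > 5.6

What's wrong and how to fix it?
Bug: Without parentheses, AND is evaluated before OR, so the rating filter only applies to the 'Comedy' branch

Fix: Group the OR with parentheses (or use IN), then AND the threshold

Corrected query:
SELECT id, genre, rating FROM movies WHERE (genre = 'Animation' OR genre = 'Comedy') AND rating > 5.6

Result:
id | genre  | rating
---+--------+-------
4  | Comedy | 7.7   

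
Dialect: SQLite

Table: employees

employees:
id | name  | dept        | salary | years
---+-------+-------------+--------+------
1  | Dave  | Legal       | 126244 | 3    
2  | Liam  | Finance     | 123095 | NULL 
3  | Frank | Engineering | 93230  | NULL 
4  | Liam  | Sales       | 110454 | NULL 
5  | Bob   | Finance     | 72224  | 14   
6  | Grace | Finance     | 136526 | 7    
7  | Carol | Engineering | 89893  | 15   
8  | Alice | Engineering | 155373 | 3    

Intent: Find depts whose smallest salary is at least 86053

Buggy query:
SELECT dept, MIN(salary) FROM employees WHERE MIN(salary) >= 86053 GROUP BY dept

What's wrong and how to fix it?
Bug: MIN() in WHERE is a misuse of aggregate

Fix: Use HAVING for the per-group MIN condition

Corrected query:
SELECT dept, MIN(salary) FROM employees GROUP BY dept HAVING MIN(salary) >= 86053

Result:
dept        | MIN(salary)
------------+------------
Engineering | 89893      
Legal       | 126244     
Sales       | 110454     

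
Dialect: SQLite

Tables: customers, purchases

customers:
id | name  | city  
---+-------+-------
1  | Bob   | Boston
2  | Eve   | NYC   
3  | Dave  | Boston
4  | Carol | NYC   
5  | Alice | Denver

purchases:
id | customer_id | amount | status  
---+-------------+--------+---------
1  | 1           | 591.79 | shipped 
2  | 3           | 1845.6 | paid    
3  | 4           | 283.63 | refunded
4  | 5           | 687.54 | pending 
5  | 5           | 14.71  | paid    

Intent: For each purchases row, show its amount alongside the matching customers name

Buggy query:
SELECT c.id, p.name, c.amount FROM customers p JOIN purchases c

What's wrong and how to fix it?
Bug: JOIN with no ON clause produces a cartesian product; every purchases row pairs with every customers row

Fix: Add ON c.customer_id = p.id to the JOIN

Corrected query:
SELECT c.id, p.name, c.amount FROM customers p JOIN purchases c ON c.customer_id = p.id

Result:
id | name  | amount
---+-------+-------
1  | Bob   | 591.79
2  | Dave  | 1845.6
3  | Carol | 283.63
4  | Alice | 687.54
5  | Alice | 14.71 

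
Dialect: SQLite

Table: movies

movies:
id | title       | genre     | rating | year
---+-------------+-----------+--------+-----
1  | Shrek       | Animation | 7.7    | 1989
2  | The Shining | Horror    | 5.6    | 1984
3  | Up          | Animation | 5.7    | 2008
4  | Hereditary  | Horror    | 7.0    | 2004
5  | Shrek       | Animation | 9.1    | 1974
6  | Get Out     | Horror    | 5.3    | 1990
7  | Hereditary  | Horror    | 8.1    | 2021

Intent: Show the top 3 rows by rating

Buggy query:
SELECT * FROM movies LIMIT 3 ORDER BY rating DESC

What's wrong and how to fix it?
Bug: ORDER BY cannot follow LIMIT; LIMIT is the final clause

Fix: Sort with ORDER BY, then apply LIMIT

Corrected query:
SELECT * FROM movies ORDER BY rating DESC LIMIT 3

Result:
id | title      | genre     | rating | year
---+------------+-----------+--------+-----
5  | Shrek      | Animation | 9.1    | 1974
7  | Hereditary | Horror    | 8.1    | 2021
1  | Shrek      | Animation | 7.7    | 1989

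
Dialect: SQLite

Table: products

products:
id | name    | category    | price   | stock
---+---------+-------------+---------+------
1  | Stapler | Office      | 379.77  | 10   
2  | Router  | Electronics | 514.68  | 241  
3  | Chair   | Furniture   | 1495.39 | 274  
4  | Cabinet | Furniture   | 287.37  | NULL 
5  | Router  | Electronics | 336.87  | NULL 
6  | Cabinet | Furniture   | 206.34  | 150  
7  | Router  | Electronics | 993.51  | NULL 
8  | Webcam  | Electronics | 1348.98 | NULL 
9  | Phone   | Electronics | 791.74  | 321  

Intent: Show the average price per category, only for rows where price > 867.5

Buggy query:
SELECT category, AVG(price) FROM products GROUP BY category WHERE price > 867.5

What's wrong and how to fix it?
Bug: WHERE cannot follow GROUP BY

Fix: Place WHERE between FROM and GROUP BY

Corrected query:
SELECT category, AVG(price) FROM products WHERE price > 867.5 GROUP BY category

Result:
category    | AVG(price)
------------+-----------
Electronics | 1171.245  
Furniture   | 1495.39   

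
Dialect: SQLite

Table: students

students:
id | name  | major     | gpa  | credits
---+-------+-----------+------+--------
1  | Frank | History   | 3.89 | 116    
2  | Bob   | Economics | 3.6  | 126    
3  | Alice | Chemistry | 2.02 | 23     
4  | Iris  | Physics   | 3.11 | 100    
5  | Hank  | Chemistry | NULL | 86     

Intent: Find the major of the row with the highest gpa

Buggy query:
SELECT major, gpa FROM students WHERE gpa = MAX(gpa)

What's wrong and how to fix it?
Bug: WHERE is evaluated per row; an aggregate over the whole table isn't defined there

Fix: Use a subquery: WHERE gpa = (SELECT MAX(gpa) FROM students)

Corrected query:
SELECT major, gpa FROM students WHERE gpa = (SELECT MAX(gpa) FROM students)

Result:
major   | gpa 
--------+-----
History | 3.89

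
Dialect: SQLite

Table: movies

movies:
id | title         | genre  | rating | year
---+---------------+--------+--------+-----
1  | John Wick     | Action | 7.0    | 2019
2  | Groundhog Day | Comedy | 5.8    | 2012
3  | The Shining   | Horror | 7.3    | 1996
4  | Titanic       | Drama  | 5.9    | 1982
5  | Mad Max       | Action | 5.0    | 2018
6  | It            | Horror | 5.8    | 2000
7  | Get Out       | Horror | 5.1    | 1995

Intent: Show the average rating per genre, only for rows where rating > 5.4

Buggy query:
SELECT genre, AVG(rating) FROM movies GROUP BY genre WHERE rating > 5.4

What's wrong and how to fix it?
Bug: Row-level WHERE must come before GROUP BY in the clause order

Fix: Move the WHERE clause before GROUP BY

Corrected query:
SELECT genre, AVG(rating) FROM movies WHERE rating > 5.4 GROUP BY genre

Result:
genre  | AVG(rating)
-------+------------
Action | 7          
Comedy | 5.8        
Drama  | 5.9        
Horror | 6.55       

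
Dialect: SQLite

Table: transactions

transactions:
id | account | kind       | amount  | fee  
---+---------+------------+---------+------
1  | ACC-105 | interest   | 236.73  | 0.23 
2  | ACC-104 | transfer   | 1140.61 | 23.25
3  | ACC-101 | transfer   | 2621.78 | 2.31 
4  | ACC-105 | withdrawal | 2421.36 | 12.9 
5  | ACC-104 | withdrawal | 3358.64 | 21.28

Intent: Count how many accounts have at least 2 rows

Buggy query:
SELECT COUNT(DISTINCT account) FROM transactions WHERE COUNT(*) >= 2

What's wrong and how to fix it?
Bug: WHERE filters individual rows, not groups, so a group-level COUNT is invalid there

Fix: Use a subquery that GROUPs and filters with HAVING, then count its rows

Corrected query:
SELECT COUNT(*) FROM (SELECT account FROM transactions GROUP BY account HAVING COUNT(*) >= 2)

Result:
COUNT(*)
--------
2       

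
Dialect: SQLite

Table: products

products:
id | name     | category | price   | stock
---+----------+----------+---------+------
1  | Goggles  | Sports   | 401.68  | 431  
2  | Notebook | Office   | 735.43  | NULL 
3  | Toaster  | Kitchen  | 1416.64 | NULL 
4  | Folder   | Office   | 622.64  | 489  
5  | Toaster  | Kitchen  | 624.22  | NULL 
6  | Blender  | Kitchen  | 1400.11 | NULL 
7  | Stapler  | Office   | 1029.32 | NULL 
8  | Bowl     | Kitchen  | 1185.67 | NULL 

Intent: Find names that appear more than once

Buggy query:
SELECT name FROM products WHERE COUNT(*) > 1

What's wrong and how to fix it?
Bug: WHERE can't reference COUNT(*); aggregates are computed after WHERE

Fix: Group first, then use HAVING for the count condition

Corrected query:
SELECT name FROM products GROUP BY name HAVING COUNT(*) > 1

Result:
name   
-------
Toaster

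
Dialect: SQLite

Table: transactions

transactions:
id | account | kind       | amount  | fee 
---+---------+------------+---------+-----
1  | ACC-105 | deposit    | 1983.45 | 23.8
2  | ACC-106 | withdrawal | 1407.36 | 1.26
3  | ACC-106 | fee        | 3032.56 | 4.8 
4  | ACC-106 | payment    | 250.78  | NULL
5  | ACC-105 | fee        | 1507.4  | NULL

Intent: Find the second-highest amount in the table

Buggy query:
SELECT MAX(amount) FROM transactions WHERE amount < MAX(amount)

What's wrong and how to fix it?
Bug: MAX(amount) on the right of the comparison is an aggregate-in-WHERE error

Fix: Put the inner MAX in a scalar subquery

Corrected query:
SELECT MAX(amount) FROM transactions WHERE amount < (SELECT MAX(amount) FROM transactions)

Result:
MAX(amount)
-----------
1983.45    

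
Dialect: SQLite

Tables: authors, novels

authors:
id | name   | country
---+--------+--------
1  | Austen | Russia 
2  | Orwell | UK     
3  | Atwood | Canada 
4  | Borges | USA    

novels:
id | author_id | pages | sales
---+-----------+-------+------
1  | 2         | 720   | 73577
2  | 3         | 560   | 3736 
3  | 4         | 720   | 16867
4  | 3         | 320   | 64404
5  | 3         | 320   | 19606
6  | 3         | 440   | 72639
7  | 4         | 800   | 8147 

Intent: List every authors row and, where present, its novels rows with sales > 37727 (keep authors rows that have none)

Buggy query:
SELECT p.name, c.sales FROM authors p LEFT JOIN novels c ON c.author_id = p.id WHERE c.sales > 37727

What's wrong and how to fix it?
Bug: A WHERE condition on the right-hand table after LEFT JOIN drops unmatched parents

Fix: Put 'c.sales > 37727' in the JOIN's ON clause instead of WHERE

Corrected query:
SELECT p.name, c.sales FROM authors p LEFT JOIN novels c ON c.author_id = p.id AND c.sales > 37727

Result:
name   | sales
-------+------
Austen | NULL 
Orwell | 73577
Atwood | 64404
Atwood | 72639
Borges | NULL 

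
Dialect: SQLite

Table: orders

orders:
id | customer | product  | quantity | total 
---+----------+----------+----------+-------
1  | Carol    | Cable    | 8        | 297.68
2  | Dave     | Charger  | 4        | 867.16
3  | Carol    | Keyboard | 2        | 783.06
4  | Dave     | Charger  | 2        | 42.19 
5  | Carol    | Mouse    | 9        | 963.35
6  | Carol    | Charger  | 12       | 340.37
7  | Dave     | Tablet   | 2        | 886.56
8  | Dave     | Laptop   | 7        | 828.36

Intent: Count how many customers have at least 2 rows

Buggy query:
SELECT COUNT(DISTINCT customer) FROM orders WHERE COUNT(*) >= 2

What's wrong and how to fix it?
Bug: COUNT(*) cannot appear in WHERE; the per-group count doesn't exist yet

Fix: Group first with HAVING COUNT(*) >= 2, then COUNT the resulting groups

Corrected query:
SELECT COUNT(*) FROM (SELECT customer FROM orders GROUP BY customer HAVING COUNT(*) >= 2)

Result:
COUNT(*)
--------
2       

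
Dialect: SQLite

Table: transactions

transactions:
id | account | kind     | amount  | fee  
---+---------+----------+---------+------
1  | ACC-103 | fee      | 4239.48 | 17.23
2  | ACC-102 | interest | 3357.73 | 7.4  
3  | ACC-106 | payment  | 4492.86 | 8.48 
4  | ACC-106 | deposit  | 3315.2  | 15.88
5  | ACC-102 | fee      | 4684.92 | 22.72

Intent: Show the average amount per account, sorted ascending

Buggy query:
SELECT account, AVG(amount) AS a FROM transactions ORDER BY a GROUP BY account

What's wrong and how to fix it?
Bug: ORDER BY appears before GROUP BY; SQL clause order requires GROUP BY first

Fix: Reorder: SELECT … FROM … GROUP BY … ORDER BY …

Corrected query:
SELECT account, AVG(amount) AS a FROM transactions GROUP BY account ORDER BY a

Result:
account | a       
--------+---------
ACC-106 | 3904.03 
ACC-102 | 4021.325
ACC-103 | 4239.48 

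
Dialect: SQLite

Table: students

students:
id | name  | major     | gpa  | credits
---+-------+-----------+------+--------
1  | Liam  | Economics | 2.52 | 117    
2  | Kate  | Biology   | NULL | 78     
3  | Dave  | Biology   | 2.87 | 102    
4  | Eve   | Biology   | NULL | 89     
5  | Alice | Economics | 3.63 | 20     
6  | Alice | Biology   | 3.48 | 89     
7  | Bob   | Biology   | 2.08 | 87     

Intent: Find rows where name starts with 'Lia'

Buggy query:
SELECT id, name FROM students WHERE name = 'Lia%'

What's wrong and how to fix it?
Bug: '=' compares the literal string including the % character; pattern matching needs LIKE

Fix: Use LIKE for wildcard pattern matching

Corrected query:
SELECT id, name FROM students WHERE name LIKE 'Lia%'

Result:
id | name
---+-----
1  | Liam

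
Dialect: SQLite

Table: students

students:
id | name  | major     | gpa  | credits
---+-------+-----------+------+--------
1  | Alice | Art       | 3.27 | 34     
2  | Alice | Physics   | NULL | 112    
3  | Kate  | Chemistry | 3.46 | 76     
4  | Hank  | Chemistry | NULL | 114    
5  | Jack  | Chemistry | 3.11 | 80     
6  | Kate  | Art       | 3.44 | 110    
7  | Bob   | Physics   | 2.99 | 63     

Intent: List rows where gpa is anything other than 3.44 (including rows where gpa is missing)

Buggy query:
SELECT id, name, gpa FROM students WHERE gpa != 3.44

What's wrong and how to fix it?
Bug: Inequality against NULL is unknown, not true; rows with NULL are dropped

Fix: Add an explicit OR gpa IS NULL to include the missing-value rows

Corrected query:
SELECT id, name, gpa FROM students WHERE gpa != 3.44 OR gpa IS NULL

Result:
id | name  | gpa 
---+-------+-----
1  | Alice | 3.27
2  | Alice | NULL
3  | Kate  | 3.46
4  | Hank  | NULL
5  | Jack  | 3.11
7  | Bob   | 2.99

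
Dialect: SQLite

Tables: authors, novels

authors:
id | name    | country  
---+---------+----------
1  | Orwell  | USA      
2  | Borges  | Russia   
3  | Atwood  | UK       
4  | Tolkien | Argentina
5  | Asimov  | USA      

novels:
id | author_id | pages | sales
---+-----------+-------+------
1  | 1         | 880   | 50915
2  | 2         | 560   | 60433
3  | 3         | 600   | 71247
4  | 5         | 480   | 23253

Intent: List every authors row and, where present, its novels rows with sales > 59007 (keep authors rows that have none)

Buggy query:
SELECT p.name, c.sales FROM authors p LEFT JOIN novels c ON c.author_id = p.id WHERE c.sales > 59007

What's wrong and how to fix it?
Bug: Filtering c.sales in WHERE discards the NULL rows produced by LEFT JOIN, turning it into an inner join

Fix: Put 'c.sales > 59007' in the JOIN's ON clause instead of WHERE

Corrected query:
SELECT p.name, c.sales FROM authors p LEFT JOIN novels c ON c.author_id = p.id AND c.sales > 59007

Result:
name    | sales
--------+------
Orwell  | NULL 
Borges  | 60433
Atwood  | 71247
Tolkien | NULL 
Asimov  | NULL 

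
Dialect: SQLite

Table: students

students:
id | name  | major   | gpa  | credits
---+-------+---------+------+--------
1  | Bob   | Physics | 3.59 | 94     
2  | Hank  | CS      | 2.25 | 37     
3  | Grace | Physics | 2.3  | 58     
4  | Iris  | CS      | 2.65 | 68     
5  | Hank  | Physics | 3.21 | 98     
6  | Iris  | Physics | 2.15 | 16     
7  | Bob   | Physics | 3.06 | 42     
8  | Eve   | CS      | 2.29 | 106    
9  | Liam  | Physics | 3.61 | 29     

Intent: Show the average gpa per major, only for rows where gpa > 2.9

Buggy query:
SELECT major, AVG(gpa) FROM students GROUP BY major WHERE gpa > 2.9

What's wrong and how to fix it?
Bug: WHERE cannot follow GROUP BY

Fix: Move the WHERE clause before GROUP BY

Corrected query:
SELECT major, AVG(gpa) FROM students WHERE gpa > 2.9 GROUP BY major

Result:
major   | AVG(gpa)
--------+---------
Physics | 3.3675  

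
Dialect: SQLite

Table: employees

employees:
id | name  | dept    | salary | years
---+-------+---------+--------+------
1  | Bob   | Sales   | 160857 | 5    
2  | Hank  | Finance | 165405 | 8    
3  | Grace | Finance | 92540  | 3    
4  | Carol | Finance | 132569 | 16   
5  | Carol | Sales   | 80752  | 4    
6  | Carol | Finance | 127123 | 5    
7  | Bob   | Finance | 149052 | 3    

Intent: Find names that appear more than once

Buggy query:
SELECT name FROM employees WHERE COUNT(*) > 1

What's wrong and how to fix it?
Bug: COUNT(*) is an aggregate and cannot be used in WHERE

Fix: GROUP BY name, then filter groups with HAVING COUNT(*) > 1

Corrected query:
SELECT name FROM employees GROUP BY name HAVING COUNT(*) > 1

Result:
name 
-----
Bob  
Carol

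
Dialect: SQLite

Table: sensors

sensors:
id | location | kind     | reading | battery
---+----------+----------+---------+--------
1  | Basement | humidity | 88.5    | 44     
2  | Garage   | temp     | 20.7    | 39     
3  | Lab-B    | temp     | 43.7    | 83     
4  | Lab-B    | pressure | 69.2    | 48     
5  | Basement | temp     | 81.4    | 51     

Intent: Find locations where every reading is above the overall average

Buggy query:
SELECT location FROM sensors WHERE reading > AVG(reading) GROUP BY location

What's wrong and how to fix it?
Bug: WHERE evaluates per row before aggregation, so AVG() is unavailable

Fix: Compute the overall average in a scalar subquery and compare each group's MIN against it in HAVING

Corrected query:
SELECT location FROM sensors GROUP BY location HAVING MIN(reading) > (SELECT AVG(reading) FROM sensors)

Result:
location
--------
Basement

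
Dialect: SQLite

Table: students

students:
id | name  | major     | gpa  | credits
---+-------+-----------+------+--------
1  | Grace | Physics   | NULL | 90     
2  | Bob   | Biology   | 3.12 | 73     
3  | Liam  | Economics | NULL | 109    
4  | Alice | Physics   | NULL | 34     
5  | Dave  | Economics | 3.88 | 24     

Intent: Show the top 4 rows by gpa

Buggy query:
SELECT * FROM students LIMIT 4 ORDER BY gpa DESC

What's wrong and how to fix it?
Bug: LIMIT must come after ORDER BY

Fix: Sort with ORDER BY, then apply LIMIT

Corrected query:
SELECT * FROM students ORDER BY gpa DESC LIMIT 4

Result:
id | name  | major     | gpa  | credits
---+-------+-----------+------+--------
5  | Dave  | Economics | 3.88 | 24     
2  | Bob   | Biology   | 3.12 | 73     
1  | Grace | Physics   | NULL | 90     
3  | Liam  | Economics | NULL | 109    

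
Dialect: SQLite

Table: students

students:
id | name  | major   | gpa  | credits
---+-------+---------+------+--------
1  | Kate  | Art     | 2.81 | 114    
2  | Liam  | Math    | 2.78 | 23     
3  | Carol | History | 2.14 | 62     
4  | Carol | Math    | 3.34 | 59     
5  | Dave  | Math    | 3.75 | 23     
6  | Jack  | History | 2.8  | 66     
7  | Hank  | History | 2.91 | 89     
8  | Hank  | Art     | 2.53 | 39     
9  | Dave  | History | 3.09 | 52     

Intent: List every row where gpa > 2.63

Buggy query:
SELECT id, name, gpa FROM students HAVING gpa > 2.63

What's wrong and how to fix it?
Bug: This is a non-aggregate query (no GROUP BY, no aggregates), so in SQLite the HAVING clause is invalid here; a row-level condition belongs in WHERE

Fix: Replace HAVING with WHERE since the condition applies to individual rows

Corrected query:
SELECT id, name, gpa FROM students WHERE gpa > 2.63

Result:
id | name  | gpa 
---+-------+-----
1  | Kate  | 2.81
2  | Liam  | 2.78
4  | Carol | 3.34
5  | Dave  | 3.75
6  | Jack  | 2.8 
7  | Hank  | 2.91
9  | Dave  | 3.09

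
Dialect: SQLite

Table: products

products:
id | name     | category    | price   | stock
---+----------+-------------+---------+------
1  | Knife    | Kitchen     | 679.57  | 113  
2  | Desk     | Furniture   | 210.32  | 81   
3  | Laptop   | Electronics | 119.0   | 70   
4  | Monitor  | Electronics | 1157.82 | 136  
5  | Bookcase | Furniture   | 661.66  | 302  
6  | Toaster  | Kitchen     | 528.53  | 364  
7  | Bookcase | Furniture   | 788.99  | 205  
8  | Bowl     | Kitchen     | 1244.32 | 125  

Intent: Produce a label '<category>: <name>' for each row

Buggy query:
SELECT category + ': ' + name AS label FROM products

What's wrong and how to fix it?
Bug: SQLite uses || for string concatenation; + coerces text to numbers (yielding 0)

Fix: Use the || operator for string concatenation

Corrected query:
SELECT category || ': ' || name AS label FROM products

Result:
label               
--------------------
Kitchen: Knife      
Furniture: Desk     
Electronics: Laptop 
Electronics: Monitor
Furniture: Bookcase 
Kitchen: Toaster    
Furniture: Bookcase 
Kitchen: Bowl       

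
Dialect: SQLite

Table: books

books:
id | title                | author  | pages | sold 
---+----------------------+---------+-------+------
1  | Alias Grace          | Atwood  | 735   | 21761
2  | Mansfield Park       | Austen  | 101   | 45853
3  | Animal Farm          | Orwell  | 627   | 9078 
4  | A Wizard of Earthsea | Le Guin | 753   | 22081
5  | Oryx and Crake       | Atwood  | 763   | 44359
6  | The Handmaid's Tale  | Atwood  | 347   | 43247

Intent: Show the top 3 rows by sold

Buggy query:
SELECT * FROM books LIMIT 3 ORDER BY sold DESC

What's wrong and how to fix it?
Bug: ORDER BY cannot follow LIMIT; LIMIT is the final clause

Fix: Sort with ORDER BY, then apply LIMIT

Corrected query:
SELECT * FROM books ORDER BY sold DESC LIMIT 3

Result:
id | title               | author | pages | sold 
---+---------------------+--------+-------+------
2  | Mansfield Park      | Austen | 101   | 45853
5  | Oryx and Crake      | Atwood | 763   | 44359
6  | The Handmaid's Tale | Atwood | 347   | 43247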